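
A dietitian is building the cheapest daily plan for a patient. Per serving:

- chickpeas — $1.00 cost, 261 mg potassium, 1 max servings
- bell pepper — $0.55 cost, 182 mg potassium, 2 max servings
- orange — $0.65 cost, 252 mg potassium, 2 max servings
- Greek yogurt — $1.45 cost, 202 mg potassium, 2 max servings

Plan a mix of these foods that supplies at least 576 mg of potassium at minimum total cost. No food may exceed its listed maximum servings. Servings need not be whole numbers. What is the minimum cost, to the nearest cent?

$1.52

Cost per mg of potassium: orange $0.0026, bell pepper $0.0030, chickpeas $0.0038, Greek yogurt $0.0072.
Take 2 servings of orange: +504.0 mg potassium for $1.30 (total $1.30, still need 72.0 mg).
Take 0.3956 servings of bell pepper: +72.0 mg potassium for $0.22 (total $1.52, still need 0.0 mg).
Greedy by cheapest-per-mg is optimal for a single linear constraint, so the minimum cost is $1.52.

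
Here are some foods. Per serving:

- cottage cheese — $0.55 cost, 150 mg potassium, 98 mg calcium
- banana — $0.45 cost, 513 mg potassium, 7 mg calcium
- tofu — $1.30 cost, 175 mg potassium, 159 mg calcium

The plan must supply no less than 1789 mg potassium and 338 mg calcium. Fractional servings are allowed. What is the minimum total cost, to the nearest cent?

$2.94

cottage cheese only: max(1789/150, 338/98) = 11.93 servings → $6.56.
banana only: max(1789/513, 338/7) = 48.29 servings → $21.73.
tofu only: max(1789/175, 338/159) = 10.22 servings → $13.29.
cottage cheese + banana with both tight: 3.268 servings and 2.532 servings → $2.94.
cottage cheese + tofu: intersection lies outside the first quadrant.
banana + tofu with both tight: 2.804 servings and 2.002 servings → $3.86.
So the least-cost plan costs $2.94.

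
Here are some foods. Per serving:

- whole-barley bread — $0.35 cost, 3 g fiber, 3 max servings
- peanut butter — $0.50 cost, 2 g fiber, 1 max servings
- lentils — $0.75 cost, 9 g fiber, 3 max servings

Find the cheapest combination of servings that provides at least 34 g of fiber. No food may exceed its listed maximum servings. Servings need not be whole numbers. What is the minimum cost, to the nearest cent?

$3.07

Cost per g of fiber: lentils $0.0833, whole-barley bread $0.1167, peanut butter $0.2500.
Take 3 servings of lentils: +27.0 g fiber for $2.25 (total $2.25, still need 7.0 g).
Take 2.333 servings of whole-barley bread: +7.0 g fiber for $0.82 (total $3.07, still need 0.0 g).
Filling from the cheapest source first is optimal under one linear minimum: $3.07.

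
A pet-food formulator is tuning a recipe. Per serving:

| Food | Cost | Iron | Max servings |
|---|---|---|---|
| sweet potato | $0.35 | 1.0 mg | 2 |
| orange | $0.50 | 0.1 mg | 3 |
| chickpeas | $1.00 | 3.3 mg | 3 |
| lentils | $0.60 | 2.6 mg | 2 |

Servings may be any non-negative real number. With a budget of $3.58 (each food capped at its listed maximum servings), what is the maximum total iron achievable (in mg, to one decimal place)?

Iron per dollar: lentils 4.333, chickpeas 3.3, sweet potato 2.857, orange 0.2.
Take 2 servings of lentils: spends $1.20, +5.2 mg iron (running total 5.2 mg).
Take 2.38 servings of chickpeas: spends $2.38, +7.9 mg iron (running total 13.1 mg).
Greedy by best ratio exhausts the cost allowance optimally: 13.1 mg.

13.1 mg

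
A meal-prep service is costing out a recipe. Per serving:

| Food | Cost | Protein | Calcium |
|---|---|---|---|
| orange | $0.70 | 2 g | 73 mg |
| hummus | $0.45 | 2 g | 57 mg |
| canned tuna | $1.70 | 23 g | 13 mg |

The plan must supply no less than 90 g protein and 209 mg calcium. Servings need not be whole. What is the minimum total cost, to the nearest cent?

A basic optimal solution has at most two foods positive. Try each food alone and each pair with both targets met exactly.
orange only: max(90/2, 209/73) = 45 servings → $31.50.
hummus only: max(90/2, 209/57) = 45 servings → $20.25.
canned tuna only: max(90/23, 209/13) = 16.08 servings → $27.33.
orange + hummus: the both-tight solution has a negative serving — not a feasible corner.
orange + canned tuna with both tight: 2.2 servings and 3.722 servings → $7.87.
hummus + canned tuna with both tight: 2.83 servings and 3.667 servings → $7.51.
So the least-cost plan costs $7.51.

$7.51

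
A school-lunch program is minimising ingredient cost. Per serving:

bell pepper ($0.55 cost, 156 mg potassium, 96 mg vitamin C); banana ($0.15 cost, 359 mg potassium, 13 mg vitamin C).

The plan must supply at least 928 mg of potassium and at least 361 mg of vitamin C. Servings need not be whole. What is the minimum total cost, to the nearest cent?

A basic optimal solution has at most two foods positive. Try each food alone and each pair with both targets met exactly.
bell pepper only: max(928/156, 361/96) = 5.949 servings → $3.27.
banana only: max(928/359, 361/13) = 27.77 servings → $4.17.
bell pepper + banana with both tight: 3.624 servings and 1.01 servings → $2.14.
Cheapest feasible corner: $2.14.

$2.14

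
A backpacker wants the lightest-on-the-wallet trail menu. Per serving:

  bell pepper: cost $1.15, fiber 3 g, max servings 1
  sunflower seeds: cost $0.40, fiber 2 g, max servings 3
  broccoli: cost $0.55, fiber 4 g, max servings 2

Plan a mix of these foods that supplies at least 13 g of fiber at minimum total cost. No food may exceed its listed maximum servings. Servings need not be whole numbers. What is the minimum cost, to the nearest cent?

$2.10

Cost per g of fiber: broccoli $0.1375, sunflower seeds $0.2000, bell pepper $0.3833.
Take 2 servings of broccoli: +8.0 g fiber for $1.10 (total $1.10, still need 5.0 g).
Take 2.5 servings of sunflower seeds: +5.0 g fiber for $1.00 (total $2.10, still need 0.0 g).
Greedy by cheapest-per-g is optimal for a single linear constraint, so the minimum cost is $2.10.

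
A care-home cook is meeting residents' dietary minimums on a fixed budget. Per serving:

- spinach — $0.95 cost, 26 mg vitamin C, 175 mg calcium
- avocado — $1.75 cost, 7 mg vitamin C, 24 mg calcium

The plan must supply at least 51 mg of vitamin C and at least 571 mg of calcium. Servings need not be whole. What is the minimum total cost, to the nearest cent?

spinach only: max(51/26, 571/175) = 3.263 servings → $3.10.
avocado only: max(51/7, 571/24) = 23.79 servings → $41.64.
spinach + avocado with both targets exact would need a negative amount; discard.
The minimum over all feasible corners is $3.10.

$3.10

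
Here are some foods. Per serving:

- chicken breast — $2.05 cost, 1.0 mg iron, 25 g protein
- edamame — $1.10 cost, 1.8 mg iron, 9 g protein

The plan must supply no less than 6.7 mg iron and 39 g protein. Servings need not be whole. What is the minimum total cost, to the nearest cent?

$4.49

The cheapest plan sits at a corner of the feasible region — with two constraints it uses at most two foods.
chicken breast only: max(6.7/1.0, 39/25) = 6.7 servings → $13.73.
edamame only: max(6.7/1.8, 39/9) = 4.333 servings → $4.77.
chicken breast + edamame with both tight: 0.275 servings and 3.569 servings → $4.49.
The minimum over all feasible corners is $4.49.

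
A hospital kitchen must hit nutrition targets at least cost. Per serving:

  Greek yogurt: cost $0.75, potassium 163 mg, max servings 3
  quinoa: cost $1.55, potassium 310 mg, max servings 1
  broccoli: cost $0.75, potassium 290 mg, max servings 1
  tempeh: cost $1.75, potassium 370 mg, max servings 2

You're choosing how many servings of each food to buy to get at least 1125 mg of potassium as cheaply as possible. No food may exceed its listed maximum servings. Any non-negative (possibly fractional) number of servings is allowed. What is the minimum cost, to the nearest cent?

Cost per mg of potassium: broccoli $0.0026, Greek yogurt $0.0046, tempeh $0.0047, quinoa $0.0050.
Take 1 serving of broccoli: +290.0 mg potassium for $0.75 (total $0.75, still need 835.0 mg).
Take 3 servings of Greek yogurt: +489.0 mg potassium for $2.25 (total $3.00, still need 346.0 mg).
Take 0.9351 servings of tempeh: +346.0 mg potassium for $1.64 (total $4.64, still need 0.0 mg).
Filling from the cheapest source first is optimal under one linear minimum: $4.64.

$4.64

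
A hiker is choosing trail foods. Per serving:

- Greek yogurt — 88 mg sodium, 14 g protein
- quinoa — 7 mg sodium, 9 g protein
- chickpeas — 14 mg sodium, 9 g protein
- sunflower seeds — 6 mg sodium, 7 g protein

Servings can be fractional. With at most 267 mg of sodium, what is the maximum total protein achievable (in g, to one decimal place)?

343.3 g

Protein per mg sodium: quinoa 1.286, sunflower seeds 1.167, chickpeas 0.6429, Greek yogurt 0.1591.
With no serving limits, spend the whole sodium allowance on quinoa: 267 mg / 7 mg × 9 g = 343.3 g.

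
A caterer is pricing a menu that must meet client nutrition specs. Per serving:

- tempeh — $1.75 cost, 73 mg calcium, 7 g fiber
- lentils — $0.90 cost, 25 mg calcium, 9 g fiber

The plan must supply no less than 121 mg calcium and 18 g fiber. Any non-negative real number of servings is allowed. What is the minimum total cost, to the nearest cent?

For a min-cost LP with two ≥-constraints, a basic feasible solution has at most two positive variables.
tempeh only: max(121/73, 18/7) = 2.571 servings → $4.50.
lentils only: max(121/25, 18/9) = 4.84 servings → $4.36.
tempeh + lentils with both tight: 1.326 servings and 0.9689 servings → $3.19.
The minimum over all feasible corners is $3.19.

$3.19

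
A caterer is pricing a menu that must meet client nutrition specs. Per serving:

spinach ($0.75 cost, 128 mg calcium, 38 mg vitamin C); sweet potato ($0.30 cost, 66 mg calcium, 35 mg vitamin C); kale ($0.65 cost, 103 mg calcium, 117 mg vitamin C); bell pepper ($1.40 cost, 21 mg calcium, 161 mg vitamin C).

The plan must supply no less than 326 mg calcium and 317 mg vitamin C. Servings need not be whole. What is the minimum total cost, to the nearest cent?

$1.90

Compare the cost at each extreme point of the feasible region.
spinach only: max(326/128, 317/38) = 8.342 servings → $6.26.
sweet potato only: max(326/66, 317/35) = 9.057 servings → $2.72.
kale only: max(326/103, 317/117) = 3.165 servings → $2.06.
bell pepper only: max(326/21, 317/161) = 15.52 servings → $21.73.
spinach + sweet potato: the both-tight solution has a negative serving — not a feasible corner.
spinach + kale with both tight: 0.4964 servings and 2.548 servings → $2.03.
spinach + bell pepper with both tight: 2.313 servings and 1.423 servings → $3.73.
sweet potato + kale with both tight: 1.334 servings and 2.31 servings → $1.90.
sweet potato + bell pepper with both tight: 4.633 servings and 0.9617 servings → $2.74.
kale + bell pepper with both targets exact would need a negative amount; discard.
Cheapest feasible corner: $1.90.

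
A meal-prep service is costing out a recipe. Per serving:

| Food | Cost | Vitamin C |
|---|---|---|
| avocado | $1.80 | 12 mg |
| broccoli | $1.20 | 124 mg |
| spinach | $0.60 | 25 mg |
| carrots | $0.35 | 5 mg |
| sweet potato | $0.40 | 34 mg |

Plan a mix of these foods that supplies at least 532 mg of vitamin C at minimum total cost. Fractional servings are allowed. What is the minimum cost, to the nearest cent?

Cost per mg of vitamin C: broccoli $0.0097, sweet potato $0.0118, spinach $0.0240, carrots $0.0700, avocado $0.1500.
With no serving limits, use only broccoli: 532 mg / 124 mg = 4.29 servings × $1.20 = $5.15.

$5.15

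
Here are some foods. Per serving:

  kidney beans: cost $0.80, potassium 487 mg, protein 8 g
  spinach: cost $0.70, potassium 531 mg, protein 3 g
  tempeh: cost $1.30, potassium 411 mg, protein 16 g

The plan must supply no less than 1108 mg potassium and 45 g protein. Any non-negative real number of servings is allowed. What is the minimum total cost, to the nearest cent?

$3.66

For a min-cost LP with two ≥-constraints, a basic feasible solution has at most two positive variables.
kidney beans only: max(1108/487, 45/8) = 5.625 servings → $4.50.
spinach only: max(1108/531, 45/3) = 15 servings → $10.50.
tempeh only: max(1108/411, 45/16) = 2.812 servings → $3.66.
kidney beans + spinach: intersection lies outside the first quadrant.
kidney beans + tempeh: intersection lies outside the first quadrant.
spinach + tempeh: the both-tight solution has a negative serving — not a feasible corner.
The minimum over all feasible corners is $3.66.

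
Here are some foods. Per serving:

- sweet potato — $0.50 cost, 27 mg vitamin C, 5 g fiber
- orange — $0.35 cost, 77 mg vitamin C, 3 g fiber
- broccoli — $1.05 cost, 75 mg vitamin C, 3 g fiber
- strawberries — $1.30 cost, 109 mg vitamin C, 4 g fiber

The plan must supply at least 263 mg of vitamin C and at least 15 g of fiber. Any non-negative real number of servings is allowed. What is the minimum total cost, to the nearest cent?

$1.65

The cheapest plan sits at a corner of the feasible region — with two constraints it uses at most two foods.
sweet potato only: max(263/27, 15/5) = 9.741 servings → $4.87.
orange only: max(263/77, 15/3) = 5 servings → $1.75.
broccoli only: max(263/75, 15/3) = 5 servings → $5.25.
strawberries only: max(263/109, 15/4) = 3.75 servings → $4.88.
sweet potato + orange with both tight: 1.204 servings and 2.993 servings → $1.65.
sweet potato + broccoli with both tight: 1.143 servings and 3.095 servings → $3.82.
sweet potato + strawberries with both tight: 1.334 servings and 2.082 servings → $3.37.
orange + broccoli with both targets exact would need a negative amount; discard.
orange + strawberries: the both-tight solution has a negative serving — not a feasible corner.
broccoli + strawberries: the both-tight solution has a negative serving — not a feasible corner.
So the least-cost plan costs $1.65.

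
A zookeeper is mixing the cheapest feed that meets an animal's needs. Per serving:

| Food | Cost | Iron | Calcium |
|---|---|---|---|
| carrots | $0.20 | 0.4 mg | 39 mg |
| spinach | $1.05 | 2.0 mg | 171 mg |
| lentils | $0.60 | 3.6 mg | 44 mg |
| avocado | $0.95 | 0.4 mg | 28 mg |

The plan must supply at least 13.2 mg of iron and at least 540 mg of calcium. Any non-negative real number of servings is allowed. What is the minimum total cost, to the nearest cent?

Check every corner: each single food scaled to meet both minima, and each pair solved so both constraints bind.
carrots only: max(13.2/0.4, 540/39) = 33 servings → $6.60.
spinach only: max(13.2/2.0, 540/171) = 6.6 servings → $6.93.
lentils only: max(13.2/3.6, 540/44) = 12.27 servings → $7.36.
avocado only: max(13.2/0.4, 540/28) = 33 servings → $31.35.
carrots + spinach: the both-tight solution has a negative serving — not a feasible corner.
carrots + lentils with both tight: 11.1 servings and 2.433 servings → $3.68.
carrots + avocado: the both-tight solution has a negative serving — not a feasible corner.
spinach + lentils with both tight: 2.584 servings and 2.231 servings → $4.05.
spinach + avocado: the both-tight solution has a negative serving — not a feasible corner.
lentils + avocado with both tight: 1.846 servings and 16.38 servings → $16.67.
The minimum over all feasible corners is $3.68.

$3.68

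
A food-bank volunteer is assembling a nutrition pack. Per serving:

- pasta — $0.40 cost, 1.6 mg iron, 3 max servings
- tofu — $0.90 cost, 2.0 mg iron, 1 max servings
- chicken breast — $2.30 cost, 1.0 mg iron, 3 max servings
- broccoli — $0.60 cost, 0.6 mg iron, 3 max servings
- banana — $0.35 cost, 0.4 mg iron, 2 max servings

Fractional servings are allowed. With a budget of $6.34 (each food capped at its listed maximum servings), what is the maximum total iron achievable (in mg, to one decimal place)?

Iron per dollar: pasta 4, tofu 2.222, banana 1.143, broccoli 1, chicken breast 0.4348.
Take 3 servings of pasta: spends $1.20, +4.8 mg iron (running total 4.8 mg).
Take 1 serving of tofu: spends $0.90, +2.0 mg iron (running total 6.8 mg).
Take 2 servings of banana: spends $0.70, +0.8 mg iron (running total 7.6 mg).
Take 3 servings of broccoli: spends $1.80, +1.8 mg iron (running total 9.4 mg).
Take 0.7565 servings of chicken breast: spends $1.74, +0.8 mg iron (running total 10.2 mg).
Greedy by best ratio exhausts the cost allowance optimally: 10.2 mg.

10.2 mg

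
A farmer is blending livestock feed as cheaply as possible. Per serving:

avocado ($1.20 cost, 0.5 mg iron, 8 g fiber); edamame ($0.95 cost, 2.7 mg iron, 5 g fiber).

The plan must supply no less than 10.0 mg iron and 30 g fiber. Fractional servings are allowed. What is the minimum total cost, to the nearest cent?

$5.18

Compare the cost at each extreme point of the feasible region.
avocado only: max(10.0/0.5, 30/8) = 20 servings → $24.00.
edamame only: max(10.0/2.7, 30/5) = 6 servings → $5.70.
avocado + edamame with both tight: 1.623 servings and 3.403 servings → $5.18.
The minimum over all feasible corners is $5.18.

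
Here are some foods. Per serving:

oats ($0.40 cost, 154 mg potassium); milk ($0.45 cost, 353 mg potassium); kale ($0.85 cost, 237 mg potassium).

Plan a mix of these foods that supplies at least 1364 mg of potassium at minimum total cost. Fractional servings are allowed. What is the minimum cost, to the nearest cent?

Cost per mg of potassium: milk $0.0013, oats $0.0026, kale $0.0036.
With no serving limits, use only milk: 1364 mg / 353 mg = 3.864 servings × $0.45 = $1.74.

$1.74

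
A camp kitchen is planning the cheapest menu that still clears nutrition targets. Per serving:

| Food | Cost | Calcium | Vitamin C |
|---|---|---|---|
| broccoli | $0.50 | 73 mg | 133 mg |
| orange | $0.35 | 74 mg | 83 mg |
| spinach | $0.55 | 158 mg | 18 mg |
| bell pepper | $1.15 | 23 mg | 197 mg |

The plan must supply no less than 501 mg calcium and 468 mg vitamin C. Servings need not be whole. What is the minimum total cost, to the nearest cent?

$2.25

broccoli only: max(501/73, 468/133) = 6.863 servings → $3.43.
orange only: max(501/74, 468/83) = 6.77 servings → $2.37.
spinach only: max(501/158, 468/18) = 26 servings → $14.30.
bell pepper only: max(501/23, 468/197) = 21.78 servings → $25.05.
broccoli + orange: the both-tight solution has a negative serving — not a feasible corner.
broccoli + spinach with both tight: 3.296 servings and 1.648 servings → $2.55.
broccoli + bell pepper: the both-tight solution has a negative serving — not a feasible corner.
orange + spinach with both tight: 5.511 servings and 0.59 servings → $2.25.
orange + bell pepper: intersection lies outside the first quadrant.
spinach + bell pepper with both tight: 2.863 servings and 2.114 servings → $4.01.
Cheapest feasible corner: $2.25.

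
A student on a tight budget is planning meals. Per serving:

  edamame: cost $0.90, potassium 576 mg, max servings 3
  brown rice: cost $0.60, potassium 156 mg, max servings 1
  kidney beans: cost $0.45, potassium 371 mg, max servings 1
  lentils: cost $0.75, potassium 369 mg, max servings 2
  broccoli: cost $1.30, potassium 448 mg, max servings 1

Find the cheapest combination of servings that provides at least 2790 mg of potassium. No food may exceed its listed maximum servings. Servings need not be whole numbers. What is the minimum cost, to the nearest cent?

Cost per mg of potassium: kidney beans $0.0012, edamame $0.0016, lentils $0.0020, broccoli $0.0029, brown rice $0.0038.
Take 1 serving of kidney beans: +371.0 mg potassium for $0.45 (total $0.45, still need 2419.0 mg).
Take 3 servings of edamame: +1728.0 mg potassium for $2.70 (total $3.15, still need 691.0 mg).
Take 1.873 servings of lentils: +691.0 mg potassium for $1.40 (total $4.55, still need 0.0 mg).
Greedy by cheapest-per-mg is optimal for a single linear constraint, so the minimum cost is $4.55.

$4.55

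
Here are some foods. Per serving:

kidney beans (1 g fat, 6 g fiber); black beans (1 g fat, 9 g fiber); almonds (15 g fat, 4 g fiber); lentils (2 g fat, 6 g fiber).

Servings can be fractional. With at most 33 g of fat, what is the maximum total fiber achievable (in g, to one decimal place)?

297.0 g

Fiber per g fat: black beans 9, kidney beans 6, lentils 3, almonds 0.2667.
With no serving limits, spend the whole fat allowance on black beans: 33 g / 1 g × 9 g = 297.0 g.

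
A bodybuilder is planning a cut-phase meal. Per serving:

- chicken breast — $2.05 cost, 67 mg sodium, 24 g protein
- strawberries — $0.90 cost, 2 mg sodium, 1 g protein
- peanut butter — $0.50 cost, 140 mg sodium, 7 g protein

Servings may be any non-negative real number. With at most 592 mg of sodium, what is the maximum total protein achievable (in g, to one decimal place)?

Protein per mg sodium: strawberries 0.5, chicken breast 0.3582, peanut butter 0.05.
With no serving limits, spend the whole sodium allowance on strawberries: 592 mg / 2 mg × 1 g = 296.0 g.

296.0 g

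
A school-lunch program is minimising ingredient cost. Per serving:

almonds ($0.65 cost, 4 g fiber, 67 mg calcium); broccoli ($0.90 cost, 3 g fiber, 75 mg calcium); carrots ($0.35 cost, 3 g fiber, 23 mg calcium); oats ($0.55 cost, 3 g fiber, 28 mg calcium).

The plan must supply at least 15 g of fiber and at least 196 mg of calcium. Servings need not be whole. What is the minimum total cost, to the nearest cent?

The cheapest plan sits at a corner of the feasible region — with two constraints it uses at most two foods.
almonds only: max(15/4, 196/67) = 3.75 servings → $2.44.
broccoli only: max(15/3, 196/75) = 5 servings → $4.50.
carrots only: max(15/3, 196/23) = 8.522 servings → $2.98.
oats only: max(15/3, 196/28) = 7 servings → $3.85.
almonds + broccoli: the both-tight solution has a negative serving — not a feasible corner.
almonds + carrots with both tight: 2.229 servings and 2.028 servings → $2.16.
almonds + oats with both tight: 1.888 servings and 2.483 servings → $2.59.
broccoli + carrots with both tight: 1.558 servings and 3.442 servings → $2.61.
broccoli + oats with both tight: 1.191 servings and 3.809 servings → $3.17.
carrots + oats: intersection lies outside the first quadrant.
So the least-cost plan costs $2.16.

$2.16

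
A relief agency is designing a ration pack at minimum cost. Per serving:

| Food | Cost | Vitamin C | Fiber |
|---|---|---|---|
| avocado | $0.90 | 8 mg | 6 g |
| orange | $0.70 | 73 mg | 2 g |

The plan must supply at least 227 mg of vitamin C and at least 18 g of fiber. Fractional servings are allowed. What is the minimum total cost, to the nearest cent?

The cheapest plan sits at a corner of the feasible region — with two constraints it uses at most two foods.
avocado only: max(227/8, 18/6) = 28.38 servings → $25.54.
orange only: max(227/73, 18/2) = 9 servings → $6.30.
avocado + orange with both tight: 2.038 servings and 2.886 servings → $3.85.
The minimum over all feasible corners is $3.85.

$3.85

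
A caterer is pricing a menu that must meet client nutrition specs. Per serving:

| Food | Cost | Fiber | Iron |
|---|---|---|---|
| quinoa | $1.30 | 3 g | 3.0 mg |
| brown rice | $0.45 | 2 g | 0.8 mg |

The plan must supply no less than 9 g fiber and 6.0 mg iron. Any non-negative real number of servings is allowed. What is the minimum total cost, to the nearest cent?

Minimising a linear cost over {fiber ≥ 9, iron ≥ 6.0, servings ≥ 0} — the optimum is at a vertex, using one or two foods.
quinoa only: max(9/3, 6.0/3.0) = 3 servings → $3.90.
brown rice only: max(9/2, 6.0/0.8) = 7.5 servings → $3.38.
quinoa + brown rice with both tight: 1.333 servings and 2.5 servings → $2.86.
The minimum over all feasible corners is $2.86.

$2.86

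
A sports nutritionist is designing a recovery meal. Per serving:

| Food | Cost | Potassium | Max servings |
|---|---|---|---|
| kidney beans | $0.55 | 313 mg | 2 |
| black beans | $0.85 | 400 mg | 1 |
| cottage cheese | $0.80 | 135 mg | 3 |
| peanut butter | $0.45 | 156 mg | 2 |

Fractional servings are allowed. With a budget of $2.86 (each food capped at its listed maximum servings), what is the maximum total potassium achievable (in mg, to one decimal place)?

Potassium per dollar: kidney beans 569.1, black beans 470.6, peanut butter 346.7, cottage cheese 168.8.
Take 2 servings of kidney beans: spends $1.10, +626.0 mg potassium (running total 626.0 mg).
Take 1 serving of black beans: spends $0.85, +400.0 mg potassium (running total 1026.0 mg).
Take 2 servings of peanut butter: spends $0.90, +312.0 mg potassium (running total 1338.0 mg).
Take 0.0125 servings of cottage cheese: spends $0.01, +1.7 mg potassium (running total 1339.7 mg).
Greedy by best ratio exhausts the cost allowance optimally: 1339.7 mg.

1339.7 mg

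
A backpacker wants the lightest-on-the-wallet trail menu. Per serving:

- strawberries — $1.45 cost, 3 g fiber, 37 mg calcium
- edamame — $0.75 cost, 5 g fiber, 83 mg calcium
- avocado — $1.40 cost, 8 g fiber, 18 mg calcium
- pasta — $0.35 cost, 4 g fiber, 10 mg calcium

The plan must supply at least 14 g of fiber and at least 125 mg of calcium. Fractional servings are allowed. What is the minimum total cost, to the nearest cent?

For a min-cost LP with two ≥-constraints, a basic feasible solution has at most two positive variables.
strawberries only: max(14/3, 125/37) = 4.667 servings → $6.77.
edamame only: max(14/5, 125/83) = 2.8 servings → $2.10.
avocado only: max(14/8, 125/18) = 6.944 servings → $9.72.
pasta only: max(14/4, 125/10) = 12.5 servings → $4.38.
strawberries + edamame with both targets exact would need a negative amount; discard.
strawberries + avocado with both tight: 3.091 servings and 0.5909 servings → $5.31.
strawberries + pasta with both tight: 3.051 servings and 1.212 servings → $4.85.
edamame + avocado with both tight: 1.303 servings and 0.9355 servings → $2.29.
edamame + pasta with both tight: 1.277 servings and 1.904 servings → $1.62.
avocado + pasta: the both-tight solution has a negative serving — not a feasible corner.
The minimum over all feasible corners is $1.62.

$1.62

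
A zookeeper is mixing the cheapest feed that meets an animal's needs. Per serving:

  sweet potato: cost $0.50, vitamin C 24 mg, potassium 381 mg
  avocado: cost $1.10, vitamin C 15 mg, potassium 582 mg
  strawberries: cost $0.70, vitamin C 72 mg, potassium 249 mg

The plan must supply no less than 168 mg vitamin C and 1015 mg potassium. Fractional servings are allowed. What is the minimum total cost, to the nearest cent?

$2.02

Minimising a linear cost over {vitamin C ≥ 168, potassium ≥ 1015, servings ≥ 0} — the optimum is at a vertex, using one or two foods.
sweet potato only: max(168/24, 1015/381) = 7 servings → $3.50.
avocado only: max(168/15, 1015/582) = 11.2 servings → $12.32.
strawberries only: max(168/72, 1015/249) = 4.076 servings → $2.85.
sweet potato + avocado: the both-tight solution has a negative serving — not a feasible corner.
sweet potato + strawberries with both tight: 1.456 servings and 1.848 servings → $2.02.
avocado + strawberries with both tight: 0.8187 servings and 2.163 servings → $2.41.
So the least-cost plan costs $2.02.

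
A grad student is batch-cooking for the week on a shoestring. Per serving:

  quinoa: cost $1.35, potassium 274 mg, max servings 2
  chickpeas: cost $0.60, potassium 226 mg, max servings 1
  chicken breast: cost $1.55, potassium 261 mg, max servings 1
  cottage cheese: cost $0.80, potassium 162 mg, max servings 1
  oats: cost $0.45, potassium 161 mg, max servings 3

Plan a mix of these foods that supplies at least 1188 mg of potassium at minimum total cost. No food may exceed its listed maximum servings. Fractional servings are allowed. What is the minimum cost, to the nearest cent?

Cost per mg of potassium: chickpeas $0.0027, oats $0.0028, quinoa $0.0049, cottage cheese $0.0049, chicken breast $0.0059.
Take 1 serving of chickpeas: +226.0 mg potassium for $0.60 (total $0.60, still need 962.0 mg).
Take 3 servings of oats: +483.0 mg potassium for $1.35 (total $1.95, still need 479.0 mg).
Take 1.748 servings of quinoa: +479.0 mg potassium for $2.36 (total $4.31, still need 0.0 mg).
Greedy by cheapest-per-mg is optimal for a single linear constraint, so the minimum cost is $4.31.

$4.31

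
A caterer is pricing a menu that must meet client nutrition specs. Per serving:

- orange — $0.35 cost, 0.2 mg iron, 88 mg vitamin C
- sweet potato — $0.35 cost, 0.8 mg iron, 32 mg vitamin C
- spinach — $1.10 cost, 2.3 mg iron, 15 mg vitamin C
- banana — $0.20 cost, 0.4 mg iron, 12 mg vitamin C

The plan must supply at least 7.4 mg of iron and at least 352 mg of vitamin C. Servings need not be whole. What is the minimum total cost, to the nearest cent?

$3.42

Compare the cost at each extreme point of the feasible region.
orange only: max(7.4/0.2, 352/88) = 37 servings → $12.95.
sweet potato only: max(7.4/0.8, 352/32) = 11 servings → $3.85.
spinach only: max(7.4/2.3, 352/15) = 23.47 servings → $25.81.
banana only: max(7.4/0.4, 352/12) = 29.33 servings → $5.87.
orange + sweet potato with both tight: 0.7 servings and 9.075 servings → $3.42.
orange + spinach with both tight: 3.504 servings and 2.913 servings → $4.43.
orange + banana with both tight: 1.585 servings and 17.71 servings → $4.10.
sweet potato + spinach: the both-tight solution has a negative serving — not a feasible corner.
sweet potato + banana: the both-tight solution has a negative serving — not a feasible corner.
spinach + banana: intersection lies outside the first quadrant.
So the least-cost plan costs $3.42.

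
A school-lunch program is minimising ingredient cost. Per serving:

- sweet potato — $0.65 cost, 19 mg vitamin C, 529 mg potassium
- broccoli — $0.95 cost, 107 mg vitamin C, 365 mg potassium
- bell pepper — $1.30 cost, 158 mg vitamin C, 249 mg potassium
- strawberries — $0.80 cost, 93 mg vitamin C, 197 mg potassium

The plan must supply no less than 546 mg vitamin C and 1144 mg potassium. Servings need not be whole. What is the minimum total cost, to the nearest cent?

sweet potato only: max(546/19, 1144/529) = 28.74 servings → $18.68.
broccoli only: max(546/107, 1144/365) = 5.103 servings → $4.85.
bell pepper only: max(546/158, 1144/249) = 4.594 servings → $5.97.
strawberries only: max(546/93, 1144/197) = 5.871 servings → $4.70.
sweet potato + broccoli: the both-tight solution has a negative serving — not a feasible corner.
sweet potato + bell pepper with both tight: 0.5681 servings and 3.387 servings → $4.77.
sweet potato + strawberries: the both-tight solution has a negative serving — not a feasible corner.
broccoli + bell pepper with both tight: 1.444 servings and 2.478 servings → $4.59.
broccoli + strawberries with both targets exact would need a negative amount; discard.
bell pepper + strawberries with both tight: 0.1468 servings and 5.622 servings → $4.69.
So the least-cost plan costs $4.59.

$4.59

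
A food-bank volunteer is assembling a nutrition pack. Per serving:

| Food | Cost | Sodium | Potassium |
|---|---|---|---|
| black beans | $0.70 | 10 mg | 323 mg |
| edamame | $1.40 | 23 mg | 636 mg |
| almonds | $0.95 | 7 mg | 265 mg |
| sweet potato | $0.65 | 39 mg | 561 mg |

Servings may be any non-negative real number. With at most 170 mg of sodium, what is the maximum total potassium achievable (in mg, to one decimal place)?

Potassium per mg sodium: almonds 37.86, black beans 32.3, edamame 27.65, sweet potato 14.38.
With no serving limits, spend the whole sodium allowance on almonds: 170 mg / 7 mg × 265 mg = 6435.7 mg.

6435.7 mg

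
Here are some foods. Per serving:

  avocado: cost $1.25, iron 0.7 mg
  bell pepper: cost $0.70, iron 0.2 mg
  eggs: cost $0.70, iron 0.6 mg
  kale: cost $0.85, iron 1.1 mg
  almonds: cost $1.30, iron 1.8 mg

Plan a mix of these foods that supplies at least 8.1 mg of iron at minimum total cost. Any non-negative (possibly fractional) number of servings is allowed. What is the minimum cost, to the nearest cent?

$5.85

Cost per mg of iron: almonds $0.7222, kale $0.7727, eggs $1.1667, avocado $1.7857, bell pepper $3.5000.
With no serving limits, use only almonds: 8.1 mg / 1.8 mg = 4.5 servings × $1.30 = $5.85.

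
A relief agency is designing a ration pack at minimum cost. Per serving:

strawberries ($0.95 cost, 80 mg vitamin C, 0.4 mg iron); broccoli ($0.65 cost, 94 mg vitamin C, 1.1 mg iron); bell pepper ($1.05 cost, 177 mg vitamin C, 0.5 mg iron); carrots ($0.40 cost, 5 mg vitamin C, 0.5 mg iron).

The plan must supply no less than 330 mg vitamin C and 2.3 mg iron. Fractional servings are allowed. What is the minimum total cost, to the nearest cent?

$2.11

A basic optimal solution has at most two foods positive. Try each food alone and each pair with both targets met exactly.
strawberries only: max(330/80, 2.3/0.4) = 5.75 servings → $5.46.
broccoli only: max(330/94, 2.3/1.1) = 3.511 servings → $2.28.
bell pepper only: max(330/177, 2.3/0.5) = 4.6 servings → $4.83.
carrots only: max(330/5, 2.3/0.5) = 66 servings → $26.40.
strawberries + broccoli with both tight: 2.913 servings and 1.032 servings → $3.44.
strawberries + bell pepper: intersection lies outside the first quadrant.
strawberries + carrots with both tight: 4.039 servings and 1.368 servings → $4.38.
broccoli + bell pepper with both tight: 1.639 servings and 0.9939 servings → $2.11.
broccoli + carrots: the both-tight solution has a negative serving — not a feasible corner.
bell pepper + carrots with both tight: 1.785 servings and 2.815 servings → $3.00.
So the least-cost plan costs $2.11.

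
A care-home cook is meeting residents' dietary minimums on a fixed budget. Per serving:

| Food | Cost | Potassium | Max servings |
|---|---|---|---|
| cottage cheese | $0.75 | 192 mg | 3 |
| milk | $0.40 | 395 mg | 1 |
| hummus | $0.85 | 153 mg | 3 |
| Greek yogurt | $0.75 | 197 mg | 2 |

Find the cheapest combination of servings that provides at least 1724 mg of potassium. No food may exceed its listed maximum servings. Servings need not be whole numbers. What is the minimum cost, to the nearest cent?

Cost per mg of potassium: milk $0.0010, Greek yogurt $0.0038, cottage cheese $0.0039, hummus $0.0056.
Take 1 serving of milk: +395.0 mg potassium for $0.40 (total $0.40, still need 1329.0 mg).
Take 2 servings of Greek yogurt: +394.0 mg potassium for $1.50 (total $1.90, still need 935.0 mg).
Take 3 servings of cottage cheese: +576.0 mg potassium for $2.25 (total $4.15, still need 359.0 mg).
Take 2.346 servings of hummus: +359.0 mg potassium for $1.99 (total $6.14, still need 0.0 mg).
Filling from the cheapest source first is optimal under one linear minimum: $6.14.

$6.14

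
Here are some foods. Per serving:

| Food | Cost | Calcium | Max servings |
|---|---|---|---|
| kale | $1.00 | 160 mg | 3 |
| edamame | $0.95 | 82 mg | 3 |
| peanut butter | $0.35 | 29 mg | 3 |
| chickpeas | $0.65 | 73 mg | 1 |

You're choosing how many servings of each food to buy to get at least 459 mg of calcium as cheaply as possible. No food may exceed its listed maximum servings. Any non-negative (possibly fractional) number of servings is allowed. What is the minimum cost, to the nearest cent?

$2.87

Cost per mg of calcium: kale $0.0063, chickpeas $0.0089, edamame $0.0116, peanut butter $0.0121.
Take 2.869 servings of kale: +459.0 mg calcium for $2.87 (total $2.87, still need 0.0 mg).
Greedy by cheapest-per-mg is optimal for a single linear constraint, so the minimum cost is $2.87.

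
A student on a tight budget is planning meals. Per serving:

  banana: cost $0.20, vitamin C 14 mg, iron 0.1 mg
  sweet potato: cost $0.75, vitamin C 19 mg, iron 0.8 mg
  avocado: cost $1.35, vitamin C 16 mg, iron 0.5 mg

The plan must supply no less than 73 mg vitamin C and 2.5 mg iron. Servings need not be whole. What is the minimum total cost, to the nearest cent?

The cheapest plan sits at a corner of the feasible region — with two constraints it uses at most two foods.
banana only: max(73/14, 2.5/0.1) = 25 servings → $5.00.
sweet potato only: max(73/19, 2.5/0.8) = 3.842 servings → $2.88.
avocado only: max(73/16, 2.5/0.5) = 5 servings → $6.75.
banana + sweet potato with both tight: 1.172 servings and 2.978 servings → $2.47.
banana + avocado with both targets exact would need a negative amount; discard.
sweet potato + avocado with both tight: 1.061 servings and 3.303 servings → $5.25.
So the least-cost plan costs $2.47.

$2.47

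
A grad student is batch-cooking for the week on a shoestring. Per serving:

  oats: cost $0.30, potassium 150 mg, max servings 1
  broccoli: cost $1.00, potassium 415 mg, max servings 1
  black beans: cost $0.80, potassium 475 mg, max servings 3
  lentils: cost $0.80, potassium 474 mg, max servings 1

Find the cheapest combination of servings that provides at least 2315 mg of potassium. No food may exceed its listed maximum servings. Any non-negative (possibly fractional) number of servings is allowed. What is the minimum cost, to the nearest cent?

Cost per mg of potassium: black beans $0.0017, lentils $0.0017, oats $0.0020, broccoli $0.0024.
Take 3 servings of black beans: +1425.0 mg potassium for $2.40 (total $2.40, still need 890.0 mg).
Take 1 serving of lentils: +474.0 mg potassium for $0.80 (total $3.20, still need 416.0 mg).
Take 1 serving of oats: +150.0 mg potassium for $0.30 (total $3.50, still need 266.0 mg).
Take 0.641 servings of broccoli: +266.0 mg potassium for $0.64 (total $4.14, still need 0.0 mg).
Greedy by cheapest-per-mg is optimal for a single linear constraint, so the minimum cost is $4.14.

$4.14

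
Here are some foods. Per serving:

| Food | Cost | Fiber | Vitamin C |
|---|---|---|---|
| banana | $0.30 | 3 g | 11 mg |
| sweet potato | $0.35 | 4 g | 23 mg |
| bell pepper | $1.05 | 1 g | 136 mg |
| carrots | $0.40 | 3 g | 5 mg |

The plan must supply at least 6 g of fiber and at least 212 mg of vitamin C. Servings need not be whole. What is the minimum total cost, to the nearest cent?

$1.84

At the optimum either one food covers both requirements or two foods hit both targets exactly; no other combination can be cheaper.
banana only: max(6/3, 212/11) = 19.27 servings → $5.78.
sweet potato only: max(6/4, 212/23) = 9.217 servings → $3.23.
bell pepper only: max(6/1, 212/136) = 6 servings → $6.30.
carrots only: max(6/3, 212/5) = 42.4 servings → $16.96.
banana + sweet potato: intersection lies outside the first quadrant.
banana + bell pepper with both tight: 1.521 servings and 1.436 servings → $1.96.
banana + carrots: the both-tight solution has a negative serving — not a feasible corner.
sweet potato + bell pepper with both tight: 1.159 servings and 1.363 servings → $1.84.
sweet potato + carrots: the both-tight solution has a negative serving — not a feasible corner.
bell pepper + carrots with both tight: 1.504 servings and 1.499 servings → $2.18.
So the least-cost plan costs $1.84.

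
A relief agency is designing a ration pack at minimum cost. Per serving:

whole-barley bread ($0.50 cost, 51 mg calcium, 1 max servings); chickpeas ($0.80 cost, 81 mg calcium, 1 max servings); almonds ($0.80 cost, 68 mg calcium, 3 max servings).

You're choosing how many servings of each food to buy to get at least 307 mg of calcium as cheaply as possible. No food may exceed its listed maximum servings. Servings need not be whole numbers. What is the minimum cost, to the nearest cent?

$3.36

Cost per mg of calcium: whole-barley bread $0.0098, chickpeas $0.0099, almonds $0.0118.
Take 1 serving of whole-barley bread: +51.0 mg calcium for $0.50 (total $0.50, still need 256.0 mg).
Take 1 serving of chickpeas: +81.0 mg calcium for $0.80 (total $1.30, still need 175.0 mg).
Take 2.574 servings of almonds: +175.0 mg calcium for $2.06 (total $3.36, still need 0.0 mg).
Greedy by cheapest-per-mg is optimal for a single linear constraint, so the minimum cost is $3.36.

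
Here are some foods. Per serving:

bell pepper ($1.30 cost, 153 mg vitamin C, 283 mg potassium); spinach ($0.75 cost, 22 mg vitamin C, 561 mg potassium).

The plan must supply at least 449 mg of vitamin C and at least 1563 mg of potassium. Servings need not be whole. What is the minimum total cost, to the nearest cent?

$4.61

Two binding constraints pin down two serving amounts, so the optimal mix uses at most two foods. The candidates are each food alone (scaled to the tighter of vitamin C/potassium) and each pair with both constraints tight.
bell pepper only: max(449/153, 1563/283) = 5.523 servings → $7.18.
spinach only: max(449/22, 1563/561) = 20.41 servings → $15.31.
bell pepper + spinach with both tight: 2.732 servings and 1.408 servings → $4.61.
So the least-cost plan costs $4.61.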